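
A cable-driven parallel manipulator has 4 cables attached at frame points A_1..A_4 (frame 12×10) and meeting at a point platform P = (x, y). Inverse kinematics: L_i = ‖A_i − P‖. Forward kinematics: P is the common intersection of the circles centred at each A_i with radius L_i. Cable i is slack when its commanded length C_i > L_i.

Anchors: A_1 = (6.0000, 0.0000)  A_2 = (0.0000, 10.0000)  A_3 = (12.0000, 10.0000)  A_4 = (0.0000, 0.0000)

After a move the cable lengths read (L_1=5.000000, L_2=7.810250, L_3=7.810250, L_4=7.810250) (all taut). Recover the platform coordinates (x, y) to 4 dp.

expand ‖A_i−P‖²=L_i² and subtract eq 1 (c_i ≔ ‖A_i‖²−L_i²)
c_1 = 36.0000+0.0000−25.0000 = 11.0000
eq1−eq2 → [12.0000  -20.0000]·P = -28.0000
eq1−eq3 → [-12.0000  -20.0000]·P = -172.0000
eq1−eq4 → [12.0000  0.0000]·P = 72.0000
2×2 solve → P = (6.0000, 5.0000)
check cable 4: ‖A_4−P‖² = 61.0000 ≈ L_4² = 61.0000 ✓

(6.0000, 5.0000)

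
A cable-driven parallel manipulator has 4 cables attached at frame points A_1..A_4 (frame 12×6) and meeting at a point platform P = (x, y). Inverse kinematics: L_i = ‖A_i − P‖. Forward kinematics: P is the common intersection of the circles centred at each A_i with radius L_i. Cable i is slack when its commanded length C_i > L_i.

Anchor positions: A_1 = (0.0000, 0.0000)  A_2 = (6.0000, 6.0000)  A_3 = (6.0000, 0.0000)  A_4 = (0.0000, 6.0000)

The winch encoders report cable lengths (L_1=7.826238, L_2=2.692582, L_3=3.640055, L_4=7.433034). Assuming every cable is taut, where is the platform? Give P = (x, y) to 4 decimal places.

(7.0000, 3.5000)

each cable: (A_i−P)·(A_i−P) = L_i²; let k_i = ‖A_i‖²−L_i²
k_1 = 0.0000+0.0000−61.2500 = -61.2500
row 1: -12.0000x − 12.0000y = -126.0000  (k_2=64.7500)
row 2: -12.0000x + 0.0000y = -84.0000  (k_3=22.7500)
row 3: 0.0000x − 12.0000y = -42.0000  (k_4=-19.2500)
Cramer on rows 1–2 → x = 7.0000, y = 3.5000
check cable 4: ‖A_4−P‖² = 55.2500 ≈ L_4² = 55.2500 ✓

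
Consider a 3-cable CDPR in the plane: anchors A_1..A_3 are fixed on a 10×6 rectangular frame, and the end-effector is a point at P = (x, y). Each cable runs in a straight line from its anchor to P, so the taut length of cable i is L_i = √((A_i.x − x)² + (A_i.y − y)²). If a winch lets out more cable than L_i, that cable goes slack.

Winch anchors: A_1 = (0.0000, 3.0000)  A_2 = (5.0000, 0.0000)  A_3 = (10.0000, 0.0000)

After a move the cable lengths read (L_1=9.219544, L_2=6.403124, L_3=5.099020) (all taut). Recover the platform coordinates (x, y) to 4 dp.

each cable: (A_i−P)·(A_i−P) = L_i²; let k_i = ‖A_i‖²−L_i²
k_1 = 0.0000+9.0000−85.0000 = -76.0000
row 1: -10.0000x + 6.0000y = -60.0000  (k_2=-16.0000)
row 2: -20.0000x + 6.0000y = -150.0000  (k_3=74.0000)
Cramer on rows 1–2 → x = 9.0000, y = 5.0000

(9.0000, 5.0000)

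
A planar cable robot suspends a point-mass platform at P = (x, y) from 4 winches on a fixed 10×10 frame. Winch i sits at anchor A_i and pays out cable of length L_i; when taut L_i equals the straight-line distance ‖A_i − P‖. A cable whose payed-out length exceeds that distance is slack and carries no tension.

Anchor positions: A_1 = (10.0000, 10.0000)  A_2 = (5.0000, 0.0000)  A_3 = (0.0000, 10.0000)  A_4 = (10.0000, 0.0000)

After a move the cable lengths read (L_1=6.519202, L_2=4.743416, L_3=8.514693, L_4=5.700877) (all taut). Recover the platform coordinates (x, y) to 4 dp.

(6.5000, 4.5000)

expand ‖A_i−P‖²=L_i² and subtract eq 1 (q_i ≔ ‖A_i‖²−L_i²)
q_1 = 100.0000+100.0000−42.5000 = 157.5000
eq1−eq2 → [10.0000  20.0000]·P = 155.0000
eq1−eq3 → [20.0000  0.0000]·P = 130.0000
eq1−eq4 → [0.0000  20.0000]·P = 90.0000
2×2 solve → P = (6.5000, 4.5000)
check cable 4: ‖A_4−P‖² = 32.5000 ≈ L_4² = 32.5000 ✓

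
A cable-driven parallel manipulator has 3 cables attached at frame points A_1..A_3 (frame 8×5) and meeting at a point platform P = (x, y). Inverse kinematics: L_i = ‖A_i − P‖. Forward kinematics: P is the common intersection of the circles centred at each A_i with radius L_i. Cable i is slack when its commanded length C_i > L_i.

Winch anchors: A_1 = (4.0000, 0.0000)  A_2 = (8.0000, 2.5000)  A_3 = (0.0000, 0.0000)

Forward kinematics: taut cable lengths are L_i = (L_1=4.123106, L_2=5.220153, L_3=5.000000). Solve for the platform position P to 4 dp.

(3.0000, 4.0000)

circle eqns → linear via eq_j − eq_1; set k_j = A_j·A_j − L_j²
k_1 = 16.0000+0.0000−17.0000 = -1.0000
-8.0000·x − 5.0000·y = k_1−k_2 = -44.0000
8.0000·x + 0.0000·y = k_1−k_3 = 24.0000
solve first two rows → x=3.0000, y=4.0000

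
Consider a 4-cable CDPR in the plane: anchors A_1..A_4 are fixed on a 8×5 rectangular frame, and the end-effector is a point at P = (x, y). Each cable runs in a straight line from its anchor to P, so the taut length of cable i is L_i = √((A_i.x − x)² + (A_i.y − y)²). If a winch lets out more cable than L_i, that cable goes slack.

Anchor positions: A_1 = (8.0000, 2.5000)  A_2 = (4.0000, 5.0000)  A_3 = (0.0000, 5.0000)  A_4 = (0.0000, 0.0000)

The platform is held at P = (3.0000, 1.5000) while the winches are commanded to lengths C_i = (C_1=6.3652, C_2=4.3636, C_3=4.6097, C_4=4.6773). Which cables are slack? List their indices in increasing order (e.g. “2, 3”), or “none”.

1, 2, 4

cable 1: L_1 = ‖A_1−P‖ = 5.0990;  C_1 = 6.3652 → slack
cable 2: L_2 = ‖A_2−P‖ = 3.6401;  C_2 = 4.3636 → slack
cable 3: L_3 = ‖A_3−P‖ = 4.6098;  C_3 = 4.6097 → taut
cable 4: L_4 = ‖A_4−P‖ = 3.3541;  C_4 = 4.6773 → slack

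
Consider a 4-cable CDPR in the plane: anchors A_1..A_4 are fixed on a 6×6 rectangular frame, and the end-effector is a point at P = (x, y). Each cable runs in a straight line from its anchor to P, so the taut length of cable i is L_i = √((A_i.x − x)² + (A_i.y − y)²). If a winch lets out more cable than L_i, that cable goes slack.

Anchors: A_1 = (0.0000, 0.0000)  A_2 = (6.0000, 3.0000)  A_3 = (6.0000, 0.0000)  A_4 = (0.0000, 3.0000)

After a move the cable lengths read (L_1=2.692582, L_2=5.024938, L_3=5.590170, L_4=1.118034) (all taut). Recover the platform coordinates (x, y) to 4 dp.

(1.0000, 2.5000)

expand ‖A_i−P‖²=L_i² and subtract eq 1 (c_i ≔ ‖A_i‖²−L_i²)
c_1 = 0.0000+0.0000−7.2500 = -7.2500
eq1−eq2 → [-12.0000  -6.0000]·P = -27.0000
eq1−eq3 → [-12.0000  0.0000]·P = -12.0000
eq1−eq4 → [0.0000  -6.0000]·P = -15.0000
2×2 solve → P = (1.0000, 2.5000)
check cable 4: ‖A_4−P‖² = 1.2500 ≈ L_4² = 1.2500 ✓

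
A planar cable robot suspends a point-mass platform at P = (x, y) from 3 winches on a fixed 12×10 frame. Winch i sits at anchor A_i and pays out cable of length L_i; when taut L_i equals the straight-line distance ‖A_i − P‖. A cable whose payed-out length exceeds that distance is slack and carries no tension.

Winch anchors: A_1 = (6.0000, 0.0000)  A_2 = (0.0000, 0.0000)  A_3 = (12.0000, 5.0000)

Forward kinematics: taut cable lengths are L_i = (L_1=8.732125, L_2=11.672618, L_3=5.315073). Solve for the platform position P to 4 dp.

(8.0000, 8.5000)

circle eqns → linear via eq_j − eq_1; set q_j = A_j·A_j − L_j²
q_1 = 36.0000+0.0000−76.2500 = -40.2500
12.0000·x + 0.0000·y = q_1−q_2 = 96.0000
-12.0000·x − 10.0000·y = q_1−q_3 = -181.0000
solve first two rows → x=8.0000, y=8.5000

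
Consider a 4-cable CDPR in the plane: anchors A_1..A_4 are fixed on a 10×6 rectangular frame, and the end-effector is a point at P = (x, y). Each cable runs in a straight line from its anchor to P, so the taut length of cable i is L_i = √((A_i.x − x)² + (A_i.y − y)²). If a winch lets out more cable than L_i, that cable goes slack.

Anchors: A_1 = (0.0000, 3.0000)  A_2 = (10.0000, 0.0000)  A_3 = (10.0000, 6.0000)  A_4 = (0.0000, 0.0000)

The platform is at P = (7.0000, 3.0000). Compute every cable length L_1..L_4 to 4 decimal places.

L_1 = √((0.0000−7.0000)² + (3.0000−3.0000)²) = 7.0000
L_2 = √((10.0000−7.0000)² + (0.0000−3.0000)²) = 4.2426
L_3 = √((10.0000−7.0000)² + (6.0000−3.0000)²) = 4.2426
L_4 = √((0.0000−7.0000)² + (0.0000−3.0000)²) = 7.6158

(7.0000, 4.2426, 4.2426, 7.6158)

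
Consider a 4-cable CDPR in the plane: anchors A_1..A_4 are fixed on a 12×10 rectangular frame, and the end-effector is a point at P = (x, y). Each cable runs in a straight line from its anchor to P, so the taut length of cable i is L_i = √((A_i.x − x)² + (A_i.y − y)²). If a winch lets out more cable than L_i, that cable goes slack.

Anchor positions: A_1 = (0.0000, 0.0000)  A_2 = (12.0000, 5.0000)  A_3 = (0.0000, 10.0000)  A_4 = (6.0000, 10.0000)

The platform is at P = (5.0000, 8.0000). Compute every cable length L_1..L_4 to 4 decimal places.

cable 1: Δx=-5.0000, Δy=-8.0000; L_1 = √(Δx²+Δy²) = 9.4340
cable 2: Δx=7.0000, Δy=-3.0000; L_2 = √(Δx²+Δy²) = 7.6158
cable 3: Δx=-5.0000, Δy=2.0000; L_3 = √(Δx²+Δy²) = 5.3852
cable 4: Δx=1.0000, Δy=2.0000; L_4 = √(Δx²+Δy²) = 2.2361

(9.4340, 7.6158, 5.3852, 2.2361)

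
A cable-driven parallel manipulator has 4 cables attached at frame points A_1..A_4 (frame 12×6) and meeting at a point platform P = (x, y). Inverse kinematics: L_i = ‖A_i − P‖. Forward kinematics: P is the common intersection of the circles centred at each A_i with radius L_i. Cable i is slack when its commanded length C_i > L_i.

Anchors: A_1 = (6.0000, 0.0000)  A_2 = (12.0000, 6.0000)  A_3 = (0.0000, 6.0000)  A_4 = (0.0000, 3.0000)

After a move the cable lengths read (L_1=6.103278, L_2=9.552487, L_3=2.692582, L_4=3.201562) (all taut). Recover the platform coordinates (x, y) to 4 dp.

expand ‖A_i−P‖²=L_i² and subtract eq 1 (q_i ≔ ‖A_i‖²−L_i²)
q_1 = 36.0000+0.0000−37.2500 = -1.2500
eq1−eq2 → [-12.0000  -12.0000]·P = -90.0000
eq1−eq3 → [12.0000  -12.0000]·P = -30.0000
eq1−eq4 → [12.0000  -6.0000]·P = 0.0000
2×2 solve → P = (2.5000, 5.0000)
check cable 4: ‖A_4−P‖² = 10.2500 ≈ L_4² = 10.2500 ✓

(2.5000, 5.0000)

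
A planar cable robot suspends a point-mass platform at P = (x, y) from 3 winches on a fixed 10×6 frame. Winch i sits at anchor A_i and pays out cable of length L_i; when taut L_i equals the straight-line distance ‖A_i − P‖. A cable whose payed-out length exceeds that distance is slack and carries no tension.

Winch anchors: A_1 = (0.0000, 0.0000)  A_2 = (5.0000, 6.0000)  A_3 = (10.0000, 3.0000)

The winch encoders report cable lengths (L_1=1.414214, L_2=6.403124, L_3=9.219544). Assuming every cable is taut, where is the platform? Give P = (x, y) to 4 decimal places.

(1.0000, 1.0000)

each cable: (A_i−P)·(A_i−P) = L_i²; let k_i = ‖A_i‖²−L_i²
k_1 = 0.0000+0.0000−2.0000 = -2.0000
row 1: -10.0000x − 12.0000y = -22.0000  (k_2=20.0000)
row 2: -20.0000x − 6.0000y = -26.0000  (k_3=24.0000)
Cramer on rows 1–2 → x = 1.0000, y = 1.0000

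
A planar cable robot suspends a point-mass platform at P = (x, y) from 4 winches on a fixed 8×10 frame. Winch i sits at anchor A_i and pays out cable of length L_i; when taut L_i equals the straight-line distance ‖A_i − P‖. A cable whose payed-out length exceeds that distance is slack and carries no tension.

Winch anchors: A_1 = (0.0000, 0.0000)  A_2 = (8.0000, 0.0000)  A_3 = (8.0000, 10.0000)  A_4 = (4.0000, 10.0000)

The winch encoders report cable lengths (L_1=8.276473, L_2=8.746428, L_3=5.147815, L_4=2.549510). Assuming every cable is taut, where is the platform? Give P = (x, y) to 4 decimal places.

(3.5000, 7.5000)

expand ‖A_i−P‖²=L_i² and subtract eq 1 (c_i ≔ ‖A_i‖²−L_i²)
c_1 = 0.0000+0.0000−68.5000 = -68.5000
eq1−eq2 → [-16.0000  0.0000]·P = -56.0000
eq1−eq3 → [-16.0000  -20.0000]·P = -206.0000
eq1−eq4 → [-8.0000  -20.0000]·P = -178.0000
2×2 solve → P = (3.5000, 7.5000)
check cable 4: ‖A_4−P‖² = 6.5000 ≈ L_4² = 6.5000 ✓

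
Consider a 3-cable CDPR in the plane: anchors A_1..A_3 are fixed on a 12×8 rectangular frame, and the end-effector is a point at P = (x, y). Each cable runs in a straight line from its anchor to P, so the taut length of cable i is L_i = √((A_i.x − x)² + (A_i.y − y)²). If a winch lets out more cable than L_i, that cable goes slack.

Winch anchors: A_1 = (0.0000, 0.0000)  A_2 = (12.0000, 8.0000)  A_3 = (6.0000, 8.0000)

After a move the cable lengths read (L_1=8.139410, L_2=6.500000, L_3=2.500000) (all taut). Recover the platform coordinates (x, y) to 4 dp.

(6.0000, 5.5000)

each cable: (A_i−P)·(A_i−P) = L_i²; let q_i = ‖A_i‖²−L_i²
q_1 = 0.0000+0.0000−66.2500 = -66.2500
row 1: -24.0000x − 16.0000y = -232.0000  (q_2=165.7500)
row 2: -12.0000x − 16.0000y = -160.0000  (q_3=93.7500)
Cramer on rows 1–2 → x = 6.0000, y = 5.5000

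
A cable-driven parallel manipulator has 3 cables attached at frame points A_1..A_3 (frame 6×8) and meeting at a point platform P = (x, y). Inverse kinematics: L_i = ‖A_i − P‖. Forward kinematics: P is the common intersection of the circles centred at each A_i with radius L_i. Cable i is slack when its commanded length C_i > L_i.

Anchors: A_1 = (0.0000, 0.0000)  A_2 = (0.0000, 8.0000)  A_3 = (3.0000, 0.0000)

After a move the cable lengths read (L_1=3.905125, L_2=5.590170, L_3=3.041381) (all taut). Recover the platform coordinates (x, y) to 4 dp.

circle eqns → linear via eq_j − eq_1; set c_j = A_j·A_j − L_j²
c_1 = 0.0000+0.0000−15.2500 = -15.2500
0.0000·x − 16.0000·y = c_1−c_2 = -48.0000
-6.0000·x + 0.0000·y = c_1−c_3 = -15.0000
solve first two rows → x=2.5000, y=3.0000

(2.5000, 3.0000)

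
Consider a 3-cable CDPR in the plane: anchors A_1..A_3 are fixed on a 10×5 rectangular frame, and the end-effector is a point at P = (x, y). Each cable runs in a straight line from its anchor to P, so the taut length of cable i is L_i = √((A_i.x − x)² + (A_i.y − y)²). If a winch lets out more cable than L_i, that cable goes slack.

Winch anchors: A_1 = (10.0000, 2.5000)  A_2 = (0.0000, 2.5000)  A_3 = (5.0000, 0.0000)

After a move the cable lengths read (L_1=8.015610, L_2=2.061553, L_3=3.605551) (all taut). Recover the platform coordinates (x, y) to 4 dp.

(2.0000, 2.0000)

expand ‖A_i−P‖²=L_i² and subtract eq 1 (c_i ≔ ‖A_i‖²−L_i²)
c_1 = 100.0000+6.2500−64.2500 = 42.0000
eq1−eq2 → [20.0000  0.0000]·P = 40.0000
eq1−eq3 → [10.0000  5.0000]·P = 30.0000
2×2 solve → P = (2.0000, 2.0000)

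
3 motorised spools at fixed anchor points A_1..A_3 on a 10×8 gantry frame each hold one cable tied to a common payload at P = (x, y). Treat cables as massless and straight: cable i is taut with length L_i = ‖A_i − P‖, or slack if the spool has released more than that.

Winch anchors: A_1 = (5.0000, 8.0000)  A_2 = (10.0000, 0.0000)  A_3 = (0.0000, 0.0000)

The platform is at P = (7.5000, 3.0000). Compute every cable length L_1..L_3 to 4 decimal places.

(5.5902, 3.9051, 8.0777)

cable 1: Δx=-2.5000, Δy=5.0000; L_1 = √(Δx²+Δy²) = 5.5902
cable 2: Δx=2.5000, Δy=-3.0000; L_2 = √(Δx²+Δy²) = 3.9051
cable 3: Δx=-7.5000, Δy=-3.0000; L_3 = √(Δx²+Δy²) = 8.0777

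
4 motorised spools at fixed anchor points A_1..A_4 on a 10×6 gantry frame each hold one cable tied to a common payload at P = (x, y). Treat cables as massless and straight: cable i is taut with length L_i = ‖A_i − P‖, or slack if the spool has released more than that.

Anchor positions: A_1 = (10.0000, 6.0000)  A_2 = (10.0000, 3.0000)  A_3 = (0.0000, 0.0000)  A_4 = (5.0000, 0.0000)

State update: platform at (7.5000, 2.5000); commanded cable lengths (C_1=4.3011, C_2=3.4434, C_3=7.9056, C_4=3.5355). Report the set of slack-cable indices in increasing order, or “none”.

2

i=1: geometric 4.3012 vs commanded 4.3011 ⇒ taut
i=2: geometric 2.5495 vs commanded 3.4434 ⇒ slack
i=3: geometric 7.9057 vs commanded 7.9056 ⇒ taut
i=4: geometric 3.5355 vs commanded 3.5355 ⇒ taut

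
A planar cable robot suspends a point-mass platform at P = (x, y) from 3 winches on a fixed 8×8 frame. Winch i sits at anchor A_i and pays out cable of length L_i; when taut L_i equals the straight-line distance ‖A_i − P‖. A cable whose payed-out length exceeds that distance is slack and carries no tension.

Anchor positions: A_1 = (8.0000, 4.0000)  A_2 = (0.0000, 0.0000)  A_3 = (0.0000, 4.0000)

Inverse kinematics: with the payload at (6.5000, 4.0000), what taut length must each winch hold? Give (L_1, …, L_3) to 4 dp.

L_1: Δ = A_1−P = (1.5000, 0.0000) → ‖Δ‖ = √2.2500 = 1.5000
L_2: Δ = A_2−P = (-6.5000, -4.0000) → ‖Δ‖ = √58.2500 = 7.6322
L_3: Δ = A_3−P = (-6.5000, 0.0000) → ‖Δ‖ = √42.2500 = 6.5000

(1.5000, 7.6322, 6.5000)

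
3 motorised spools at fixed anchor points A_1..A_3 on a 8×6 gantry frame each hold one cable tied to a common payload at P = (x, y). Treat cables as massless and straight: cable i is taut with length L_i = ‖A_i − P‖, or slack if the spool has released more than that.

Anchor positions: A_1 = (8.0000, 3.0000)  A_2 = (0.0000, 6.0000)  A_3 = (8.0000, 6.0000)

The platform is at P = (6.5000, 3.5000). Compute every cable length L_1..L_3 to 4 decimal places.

(1.5811, 6.9642, 2.9155)

cable 1: Δx=1.5000, Δy=-0.5000; L_1 = √(Δx²+Δy²) = 1.5811
cable 2: Δx=-6.5000, Δy=2.5000; L_2 = √(Δx²+Δy²) = 6.9642
cable 3: Δx=1.5000, Δy=2.5000; L_3 = √(Δx²+Δy²) = 2.9155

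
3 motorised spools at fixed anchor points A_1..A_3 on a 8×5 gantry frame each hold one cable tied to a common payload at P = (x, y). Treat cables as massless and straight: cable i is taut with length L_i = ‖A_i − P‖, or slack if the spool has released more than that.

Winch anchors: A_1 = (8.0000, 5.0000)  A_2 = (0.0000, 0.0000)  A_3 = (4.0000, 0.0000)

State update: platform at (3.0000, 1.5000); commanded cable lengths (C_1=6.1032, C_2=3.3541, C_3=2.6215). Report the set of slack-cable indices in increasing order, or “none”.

3

i=1: geometric 6.1033 vs commanded 6.1032 ⇒ taut
i=2: geometric 3.3541 vs commanded 3.3541 ⇒ taut
i=3: geometric 1.8028 vs commanded 2.6215 ⇒ slack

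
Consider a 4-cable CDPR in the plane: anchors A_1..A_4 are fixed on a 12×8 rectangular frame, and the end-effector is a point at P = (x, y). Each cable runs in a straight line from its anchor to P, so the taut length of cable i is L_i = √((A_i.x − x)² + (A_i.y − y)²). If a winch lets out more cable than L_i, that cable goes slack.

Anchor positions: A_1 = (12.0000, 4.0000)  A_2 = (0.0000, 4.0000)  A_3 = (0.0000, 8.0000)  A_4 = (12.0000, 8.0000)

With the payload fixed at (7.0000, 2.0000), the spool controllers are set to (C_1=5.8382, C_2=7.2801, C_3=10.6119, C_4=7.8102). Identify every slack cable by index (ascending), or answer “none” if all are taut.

cable 1: L_1 = ‖A_1−P‖ = 5.3852;  C_1 = 5.8382 → slack
cable 2: L_2 = ‖A_2−P‖ = 7.2801;  C_2 = 7.2801 → taut
cable 3: L_3 = ‖A_3−P‖ = 9.2195;  C_3 = 10.6119 → slack
cable 4: L_4 = ‖A_4−P‖ = 7.8102;  C_4 = 7.8102 → taut

1, 3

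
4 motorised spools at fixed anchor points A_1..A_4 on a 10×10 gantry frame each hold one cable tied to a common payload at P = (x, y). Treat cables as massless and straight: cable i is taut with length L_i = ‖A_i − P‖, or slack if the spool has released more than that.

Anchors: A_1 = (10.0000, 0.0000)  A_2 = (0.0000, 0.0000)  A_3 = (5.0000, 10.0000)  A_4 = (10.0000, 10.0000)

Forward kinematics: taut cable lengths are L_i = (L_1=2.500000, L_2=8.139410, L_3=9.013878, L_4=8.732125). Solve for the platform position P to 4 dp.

each cable: (A_i−P)·(A_i−P) = L_i²; let q_i = ‖A_i‖²−L_i²
q_1 = 100.0000+0.0000−6.2500 = 93.7500
row 1: 20.0000x + 0.0000y = 160.0000  (q_2=-66.2500)
row 2: 10.0000x − 20.0000y = 50.0000  (q_3=43.7500)
row 3: 0.0000x − 20.0000y = -30.0000  (q_4=123.7500)
Cramer on rows 1–2 → x = 8.0000, y = 1.5000
check cable 4: ‖A_4−P‖² = 76.2500 ≈ L_4² = 76.2500 ✓

(8.0000, 1.5000)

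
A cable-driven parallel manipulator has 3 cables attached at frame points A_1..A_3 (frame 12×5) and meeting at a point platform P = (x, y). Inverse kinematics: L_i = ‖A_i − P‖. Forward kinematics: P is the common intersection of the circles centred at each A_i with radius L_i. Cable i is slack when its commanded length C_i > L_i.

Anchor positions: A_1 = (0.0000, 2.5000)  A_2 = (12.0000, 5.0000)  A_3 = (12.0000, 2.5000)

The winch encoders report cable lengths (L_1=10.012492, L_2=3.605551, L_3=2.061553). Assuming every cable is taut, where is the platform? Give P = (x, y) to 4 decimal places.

(10.0000, 2.0000)

each cable: (A_i−P)·(A_i−P) = L_i²; let c_i = ‖A_i‖²−L_i²
c_1 = 0.0000+6.2500−100.2500 = -94.0000
row 1: -24.0000x − 5.0000y = -250.0000  (c_2=156.0000)
row 2: -24.0000x + 0.0000y = -240.0000  (c_3=146.0000)
Cramer on rows 1–2 → x = 10.0000, y = 2.0000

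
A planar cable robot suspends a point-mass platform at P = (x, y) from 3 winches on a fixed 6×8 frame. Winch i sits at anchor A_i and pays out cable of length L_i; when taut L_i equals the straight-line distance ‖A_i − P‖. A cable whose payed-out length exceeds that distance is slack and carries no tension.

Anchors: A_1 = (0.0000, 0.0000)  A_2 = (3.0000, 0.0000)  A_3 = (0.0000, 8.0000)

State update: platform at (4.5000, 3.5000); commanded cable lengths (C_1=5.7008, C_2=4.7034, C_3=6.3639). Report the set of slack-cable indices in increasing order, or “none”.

i=1: geometric 5.7009 vs commanded 5.7008 ⇒ taut
i=2: geometric 3.8079 vs commanded 4.7034 ⇒ slack
i=3: geometric 6.3640 vs commanded 6.3639 ⇒ taut

2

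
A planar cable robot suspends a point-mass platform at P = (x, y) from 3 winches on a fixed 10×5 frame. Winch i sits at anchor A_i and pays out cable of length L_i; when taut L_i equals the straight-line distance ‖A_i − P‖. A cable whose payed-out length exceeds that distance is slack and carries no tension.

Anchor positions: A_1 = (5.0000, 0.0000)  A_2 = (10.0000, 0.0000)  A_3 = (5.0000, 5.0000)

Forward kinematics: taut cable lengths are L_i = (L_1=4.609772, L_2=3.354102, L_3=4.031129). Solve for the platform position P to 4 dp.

(8.5000, 3.0000)

expand ‖A_i−P‖²=L_i² and subtract eq 1 (q_i ≔ ‖A_i‖²−L_i²)
q_1 = 25.0000+0.0000−21.2500 = 3.7500
eq1−eq2 → [-10.0000  0.0000]·P = -85.0000
eq1−eq3 → [0.0000  -10.0000]·P = -30.0000
2×2 solve → P = (8.5000, 3.0000)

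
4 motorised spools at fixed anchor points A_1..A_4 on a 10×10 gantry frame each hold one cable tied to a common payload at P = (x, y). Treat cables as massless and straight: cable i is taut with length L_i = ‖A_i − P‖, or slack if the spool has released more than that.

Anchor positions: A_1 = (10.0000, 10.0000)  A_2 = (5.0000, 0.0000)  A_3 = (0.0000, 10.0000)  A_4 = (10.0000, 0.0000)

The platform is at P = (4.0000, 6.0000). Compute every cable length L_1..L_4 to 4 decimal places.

L_1: Δ = A_1−P = (6.0000, 4.0000) → ‖Δ‖ = √52.0000 = 7.2111
L_2: Δ = A_2−P = (1.0000, -6.0000) → ‖Δ‖ = √37.0000 = 6.0828
L_3: Δ = A_3−P = (-4.0000, 4.0000) → ‖Δ‖ = √32.0000 = 5.6569
L_4: Δ = A_4−P = (6.0000, -6.0000) → ‖Δ‖ = √72.0000 = 8.4853

(7.2111, 6.0828, 5.6569, 8.4853)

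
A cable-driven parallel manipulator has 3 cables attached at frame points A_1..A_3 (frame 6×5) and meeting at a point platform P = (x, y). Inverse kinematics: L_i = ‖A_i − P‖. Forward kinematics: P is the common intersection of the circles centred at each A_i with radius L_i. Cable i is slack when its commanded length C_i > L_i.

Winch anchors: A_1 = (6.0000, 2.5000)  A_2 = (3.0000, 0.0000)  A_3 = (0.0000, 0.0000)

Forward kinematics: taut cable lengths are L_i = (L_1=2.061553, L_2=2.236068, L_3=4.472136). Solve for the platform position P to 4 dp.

(4.0000, 2.0000)

expand ‖A_i−P‖²=L_i² and subtract eq 1 (q_i ≔ ‖A_i‖²−L_i²)
q_1 = 36.0000+6.2500−4.2500 = 38.0000
eq1−eq2 → [6.0000  5.0000]·P = 34.0000
eq1−eq3 → [12.0000  5.0000]·P = 58.0000
2×2 solve → P = (4.0000, 2.0000)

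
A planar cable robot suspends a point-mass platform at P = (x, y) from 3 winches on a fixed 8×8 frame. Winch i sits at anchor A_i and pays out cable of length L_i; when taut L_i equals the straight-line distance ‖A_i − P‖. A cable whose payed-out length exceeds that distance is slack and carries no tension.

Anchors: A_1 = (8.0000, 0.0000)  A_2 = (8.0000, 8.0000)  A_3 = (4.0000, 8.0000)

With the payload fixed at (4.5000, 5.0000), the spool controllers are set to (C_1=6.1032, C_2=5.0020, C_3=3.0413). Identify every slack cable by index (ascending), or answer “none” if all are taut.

cable 1: √((3.5000)²+(-5.0000)²)=6.1033, C_1=6.1032: taut
cable 2: √((3.5000)²+(3.0000)²)=4.6098, C_2=5.0020: slack
cable 3: √((-0.5000)²+(3.0000)²)=3.0414, C_3=3.0413: taut

2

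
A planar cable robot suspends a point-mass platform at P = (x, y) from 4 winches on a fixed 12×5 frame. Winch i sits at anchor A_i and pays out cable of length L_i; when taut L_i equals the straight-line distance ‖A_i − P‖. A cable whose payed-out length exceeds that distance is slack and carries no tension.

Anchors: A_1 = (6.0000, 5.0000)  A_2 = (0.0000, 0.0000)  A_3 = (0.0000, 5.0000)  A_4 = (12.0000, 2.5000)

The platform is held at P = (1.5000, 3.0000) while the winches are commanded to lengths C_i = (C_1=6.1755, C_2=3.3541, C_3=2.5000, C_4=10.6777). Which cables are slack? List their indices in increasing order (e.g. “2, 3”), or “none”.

cable 1: √((4.5000)²+(2.0000)²)=4.9244, C_1=6.1755: slack
cable 2: √((-1.5000)²+(-3.0000)²)=3.3541, C_2=3.3541: taut
cable 3: √((-1.5000)²+(2.0000)²)=2.5000, C_3=2.5000: taut
cable 4: √((10.5000)²+(-0.5000)²)=10.5119, C_4=10.6777: slack

1, 4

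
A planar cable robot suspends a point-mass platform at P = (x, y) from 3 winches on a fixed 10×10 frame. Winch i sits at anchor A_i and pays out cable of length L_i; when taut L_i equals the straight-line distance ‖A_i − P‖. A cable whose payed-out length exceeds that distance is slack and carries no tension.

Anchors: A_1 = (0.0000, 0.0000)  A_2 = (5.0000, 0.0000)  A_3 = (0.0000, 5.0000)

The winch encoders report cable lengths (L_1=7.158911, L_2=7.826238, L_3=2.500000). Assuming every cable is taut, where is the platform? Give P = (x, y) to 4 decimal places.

circle eqns → linear via eq_j − eq_1; set c_j = A_j·A_j − L_j²
c_1 = 0.0000+0.0000−51.2500 = -51.2500
-10.0000·x + 0.0000·y = c_1−c_2 = -15.0000
0.0000·x − 10.0000·y = c_1−c_3 = -70.0000
solve first two rows → x=1.5000, y=7.0000

(1.5000, 7.0000)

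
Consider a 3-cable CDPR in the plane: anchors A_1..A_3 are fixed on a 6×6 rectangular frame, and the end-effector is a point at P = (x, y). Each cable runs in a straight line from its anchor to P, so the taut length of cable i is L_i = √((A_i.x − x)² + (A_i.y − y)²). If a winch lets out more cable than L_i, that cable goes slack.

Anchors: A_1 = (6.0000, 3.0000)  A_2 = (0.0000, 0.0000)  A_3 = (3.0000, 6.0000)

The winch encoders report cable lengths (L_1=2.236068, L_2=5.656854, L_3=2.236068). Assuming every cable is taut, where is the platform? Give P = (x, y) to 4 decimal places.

(4.0000, 4.0000)

each cable: (A_i−P)·(A_i−P) = L_i²; let c_i = ‖A_i‖²−L_i²
c_1 = 36.0000+9.0000−5.0000 = 40.0000
row 1: 12.0000x + 6.0000y = 72.0000  (c_2=-32.0000)
row 2: 6.0000x − 6.0000y = 0.0000  (c_3=40.0000)
Cramer on rows 1–2 → x = 4.0000, y = 4.0000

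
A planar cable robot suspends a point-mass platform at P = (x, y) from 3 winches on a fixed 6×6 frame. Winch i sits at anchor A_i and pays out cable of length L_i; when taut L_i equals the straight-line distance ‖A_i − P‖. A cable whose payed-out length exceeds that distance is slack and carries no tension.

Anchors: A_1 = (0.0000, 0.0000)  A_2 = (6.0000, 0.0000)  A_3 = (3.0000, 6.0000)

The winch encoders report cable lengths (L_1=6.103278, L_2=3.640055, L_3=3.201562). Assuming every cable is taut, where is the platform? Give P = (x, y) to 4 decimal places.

expand ‖A_i−P‖²=L_i² and subtract eq 1 (k_i ≔ ‖A_i‖²−L_i²)
k_1 = 0.0000+0.0000−37.2500 = -37.2500
eq1−eq2 → [-12.0000  0.0000]·P = -60.0000
eq1−eq3 → [-6.0000  -12.0000]·P = -72.0000
2×2 solve → P = (5.0000, 3.5000)

(5.0000, 3.5000)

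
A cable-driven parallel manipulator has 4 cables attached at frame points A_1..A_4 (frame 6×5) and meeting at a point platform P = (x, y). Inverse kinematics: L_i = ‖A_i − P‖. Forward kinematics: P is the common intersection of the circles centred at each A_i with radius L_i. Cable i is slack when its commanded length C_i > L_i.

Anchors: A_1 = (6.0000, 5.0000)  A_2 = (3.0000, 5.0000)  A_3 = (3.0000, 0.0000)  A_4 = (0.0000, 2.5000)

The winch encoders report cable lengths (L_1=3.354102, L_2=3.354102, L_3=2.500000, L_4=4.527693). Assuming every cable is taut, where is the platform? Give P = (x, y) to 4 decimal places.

expand ‖A_i−P‖²=L_i² and subtract eq 1 (c_i ≔ ‖A_i‖²−L_i²)
c_1 = 36.0000+25.0000−11.2500 = 49.7500
eq1−eq2 → [6.0000  0.0000]·P = 27.0000
eq1−eq3 → [6.0000  10.0000]·P = 47.0000
eq1−eq4 → [12.0000  5.0000]·P = 64.0000
2×2 solve → P = (4.5000, 2.0000)
check cable 4: ‖A_4−P‖² = 20.5000 ≈ L_4² = 20.5000 ✓

(4.5000, 2.0000)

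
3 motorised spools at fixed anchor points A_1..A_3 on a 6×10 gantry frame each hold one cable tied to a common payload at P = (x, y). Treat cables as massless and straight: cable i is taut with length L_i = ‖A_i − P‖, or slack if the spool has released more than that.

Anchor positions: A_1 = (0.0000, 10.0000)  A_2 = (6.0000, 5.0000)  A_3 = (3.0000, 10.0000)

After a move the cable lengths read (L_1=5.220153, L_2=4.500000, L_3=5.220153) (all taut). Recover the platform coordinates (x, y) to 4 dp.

(1.5000, 5.0000)

each cable: (A_i−P)·(A_i−P) = L_i²; let c_i = ‖A_i‖²−L_i²
c_1 = 0.0000+100.0000−27.2500 = 72.7500
row 1: -12.0000x + 10.0000y = 32.0000  (c_2=40.7500)
row 2: -6.0000x + 0.0000y = -9.0000  (c_3=81.7500)
Cramer on rows 1–2 → x = 1.5000, y = 5.0000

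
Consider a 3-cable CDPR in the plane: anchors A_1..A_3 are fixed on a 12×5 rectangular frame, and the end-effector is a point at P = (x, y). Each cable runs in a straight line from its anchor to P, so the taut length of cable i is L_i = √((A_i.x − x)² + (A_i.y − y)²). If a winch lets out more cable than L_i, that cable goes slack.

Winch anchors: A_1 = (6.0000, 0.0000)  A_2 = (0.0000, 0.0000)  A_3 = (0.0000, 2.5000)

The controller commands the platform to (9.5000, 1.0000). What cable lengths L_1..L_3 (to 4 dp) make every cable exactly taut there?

(3.6401, 9.5525, 9.6177)

cable 1: Δx=-3.5000, Δy=-1.0000; L_1 = √(Δx²+Δy²) = 3.6401
cable 2: Δx=-9.5000, Δy=-1.0000; L_2 = √(Δx²+Δy²) = 9.5525
cable 3: Δx=-9.5000, Δy=1.5000; L_3 = √(Δx²+Δy²) = 9.6177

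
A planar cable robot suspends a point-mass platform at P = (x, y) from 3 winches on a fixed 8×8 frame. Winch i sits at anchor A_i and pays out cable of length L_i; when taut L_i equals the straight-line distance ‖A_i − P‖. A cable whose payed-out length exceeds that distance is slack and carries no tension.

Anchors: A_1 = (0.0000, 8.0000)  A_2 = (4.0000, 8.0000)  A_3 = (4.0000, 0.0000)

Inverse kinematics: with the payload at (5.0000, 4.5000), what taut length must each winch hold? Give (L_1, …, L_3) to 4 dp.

L_1: Δ = A_1−P = (-5.0000, 3.5000) → ‖Δ‖ = √37.2500 = 6.1033
L_2: Δ = A_2−P = (-1.0000, 3.5000) → ‖Δ‖ = √13.2500 = 3.6401
L_3: Δ = A_3−P = (-1.0000, -4.5000) → ‖Δ‖ = √21.2500 = 4.6098

(6.1033, 3.6401, 4.6098)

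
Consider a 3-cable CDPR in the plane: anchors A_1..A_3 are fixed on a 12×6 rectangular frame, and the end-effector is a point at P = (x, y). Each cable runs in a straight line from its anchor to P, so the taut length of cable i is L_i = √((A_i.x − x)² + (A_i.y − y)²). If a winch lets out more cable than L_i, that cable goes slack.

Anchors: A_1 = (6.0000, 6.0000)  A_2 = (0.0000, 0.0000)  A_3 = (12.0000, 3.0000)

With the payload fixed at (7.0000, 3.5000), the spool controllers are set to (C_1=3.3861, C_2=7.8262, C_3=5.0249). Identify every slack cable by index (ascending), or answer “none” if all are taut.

cable 1: √((-1.0000)²+(2.5000)²)=2.6926, C_1=3.3861: slack
cable 2: √((-7.0000)²+(-3.5000)²)=7.8262, C_2=7.8262: taut
cable 3: √((5.0000)²+(-0.5000)²)=5.0249, C_3=5.0249: taut

1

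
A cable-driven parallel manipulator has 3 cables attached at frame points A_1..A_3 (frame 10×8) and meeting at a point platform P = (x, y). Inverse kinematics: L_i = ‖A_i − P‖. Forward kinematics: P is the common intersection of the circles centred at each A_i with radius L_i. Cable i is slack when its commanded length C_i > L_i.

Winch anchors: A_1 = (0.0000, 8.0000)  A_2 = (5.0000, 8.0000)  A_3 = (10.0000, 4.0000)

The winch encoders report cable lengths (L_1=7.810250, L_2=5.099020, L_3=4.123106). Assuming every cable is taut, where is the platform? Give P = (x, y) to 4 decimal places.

circle eqns → linear via eq_j − eq_1; set c_j = A_j·A_j − L_j²
c_1 = 0.0000+64.0000−61.0000 = 3.0000
-10.0000·x + 0.0000·y = c_1−c_2 = -60.0000
-20.0000·x + 8.0000·y = c_1−c_3 = -96.0000
solve first two rows → x=6.0000, y=3.0000

(6.0000, 3.0000)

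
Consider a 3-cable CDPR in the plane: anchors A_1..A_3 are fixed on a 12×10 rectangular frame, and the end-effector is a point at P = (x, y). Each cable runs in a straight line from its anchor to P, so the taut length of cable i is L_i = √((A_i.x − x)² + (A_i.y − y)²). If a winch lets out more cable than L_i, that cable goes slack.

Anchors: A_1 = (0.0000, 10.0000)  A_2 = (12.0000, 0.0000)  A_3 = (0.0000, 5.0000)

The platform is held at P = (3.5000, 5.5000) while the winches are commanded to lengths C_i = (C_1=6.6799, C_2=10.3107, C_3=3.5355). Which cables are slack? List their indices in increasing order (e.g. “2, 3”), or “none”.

cable 1: L_1 = ‖A_1−P‖ = 5.7009;  C_1 = 6.6799 → slack
cable 2: L_2 = ‖A_2−P‖ = 10.1242;  C_2 = 10.3107 → slack
cable 3: L_3 = ‖A_3−P‖ = 3.5355;  C_3 = 3.5355 → taut

1, 2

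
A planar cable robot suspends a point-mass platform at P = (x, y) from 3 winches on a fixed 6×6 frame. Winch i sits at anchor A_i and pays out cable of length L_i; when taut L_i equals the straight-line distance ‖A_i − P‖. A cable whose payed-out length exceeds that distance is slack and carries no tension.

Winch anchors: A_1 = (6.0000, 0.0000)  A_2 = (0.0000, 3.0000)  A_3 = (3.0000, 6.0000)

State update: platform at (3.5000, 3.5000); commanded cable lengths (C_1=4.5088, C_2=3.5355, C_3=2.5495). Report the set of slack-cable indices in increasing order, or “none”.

1

i=1: geometric 4.3012 vs commanded 4.5088 ⇒ slack
i=2: geometric 3.5355 vs commanded 3.5355 ⇒ taut
i=3: geometric 2.5495 vs commanded 2.5495 ⇒ taut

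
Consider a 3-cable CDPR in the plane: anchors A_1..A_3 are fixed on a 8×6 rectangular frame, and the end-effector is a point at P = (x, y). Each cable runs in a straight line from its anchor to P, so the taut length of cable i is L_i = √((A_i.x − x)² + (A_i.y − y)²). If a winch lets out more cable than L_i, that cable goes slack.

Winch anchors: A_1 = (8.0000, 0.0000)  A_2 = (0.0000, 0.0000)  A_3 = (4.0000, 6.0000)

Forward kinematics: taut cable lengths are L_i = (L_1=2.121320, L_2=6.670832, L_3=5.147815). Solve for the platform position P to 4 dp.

each cable: (A_i−P)·(A_i−P) = L_i²; let k_i = ‖A_i‖²−L_i²
k_1 = 64.0000+0.0000−4.5000 = 59.5000
row 1: 16.0000x + 0.0000y = 104.0000  (k_2=-44.5000)
row 2: 8.0000x − 12.0000y = 34.0000  (k_3=25.5000)
Cramer on rows 1–2 → x = 6.5000, y = 1.5000

(6.5000, 1.5000)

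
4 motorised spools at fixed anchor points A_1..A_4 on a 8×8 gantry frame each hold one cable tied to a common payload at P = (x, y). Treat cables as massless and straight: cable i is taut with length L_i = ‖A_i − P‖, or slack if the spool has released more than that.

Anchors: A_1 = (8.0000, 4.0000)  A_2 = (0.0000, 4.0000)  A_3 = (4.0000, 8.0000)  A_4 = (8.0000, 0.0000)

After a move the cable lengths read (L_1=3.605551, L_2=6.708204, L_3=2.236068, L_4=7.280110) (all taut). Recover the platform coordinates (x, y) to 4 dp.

(6.0000, 7.0000)

expand ‖A_i−P‖²=L_i² and subtract eq 1 (k_i ≔ ‖A_i‖²−L_i²)
k_1 = 64.0000+16.0000−13.0000 = 67.0000
eq1−eq2 → [16.0000  0.0000]·P = 96.0000
eq1−eq3 → [8.0000  -8.0000]·P = -8.0000
eq1−eq4 → [0.0000  8.0000]·P = 56.0000
2×2 solve → P = (6.0000, 7.0000)
check cable 4: ‖A_4−P‖² = 53.0000 ≈ L_4² = 53.0000 ✓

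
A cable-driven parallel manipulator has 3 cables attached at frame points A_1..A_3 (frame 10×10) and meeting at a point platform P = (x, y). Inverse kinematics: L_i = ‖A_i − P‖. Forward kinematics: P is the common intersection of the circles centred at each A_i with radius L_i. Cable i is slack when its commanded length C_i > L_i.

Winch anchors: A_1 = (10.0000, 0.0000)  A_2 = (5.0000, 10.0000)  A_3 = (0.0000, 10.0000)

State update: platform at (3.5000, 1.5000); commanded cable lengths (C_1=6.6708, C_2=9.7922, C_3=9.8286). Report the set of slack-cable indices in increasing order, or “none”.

2, 3

cable 1: √((6.5000)²+(-1.5000)²)=6.6708, C_1=6.6708: taut
cable 2: √((1.5000)²+(8.5000)²)=8.6313, C_2=9.7922: slack
cable 3: √((-3.5000)²+(8.5000)²)=9.1924, C_3=9.8286: slack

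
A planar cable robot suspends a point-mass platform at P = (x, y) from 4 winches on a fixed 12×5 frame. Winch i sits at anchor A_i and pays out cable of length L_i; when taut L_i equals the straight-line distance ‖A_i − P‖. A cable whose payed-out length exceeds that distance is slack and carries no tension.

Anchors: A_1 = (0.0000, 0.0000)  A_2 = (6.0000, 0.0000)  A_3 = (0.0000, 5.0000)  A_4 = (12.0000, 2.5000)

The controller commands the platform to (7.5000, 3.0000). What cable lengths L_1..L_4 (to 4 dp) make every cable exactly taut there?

(8.0777, 3.3541, 7.7621, 4.5277)

cable 1: Δx=-7.5000, Δy=-3.0000; L_1 = √(Δx²+Δy²) = 8.0777
cable 2: Δx=-1.5000, Δy=-3.0000; L_2 = √(Δx²+Δy²) = 3.3541
cable 3: Δx=-7.5000, Δy=2.0000; L_3 = √(Δx²+Δy²) = 7.7621
cable 4: Δx=4.5000, Δy=-0.5000; L_4 = √(Δx²+Δy²) = 4.5277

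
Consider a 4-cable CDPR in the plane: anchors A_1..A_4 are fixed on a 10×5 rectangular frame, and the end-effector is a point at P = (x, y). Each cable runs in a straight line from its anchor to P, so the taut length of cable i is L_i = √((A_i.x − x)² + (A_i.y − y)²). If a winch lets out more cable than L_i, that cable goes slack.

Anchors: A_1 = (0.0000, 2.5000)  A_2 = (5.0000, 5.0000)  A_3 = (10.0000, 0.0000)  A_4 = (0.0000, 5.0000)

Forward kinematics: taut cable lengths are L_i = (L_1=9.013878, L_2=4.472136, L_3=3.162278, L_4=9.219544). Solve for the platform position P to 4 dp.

circle eqns → linear via eq_j − eq_1; set k_j = A_j·A_j − L_j²
k_1 = 0.0000+6.2500−81.2500 = -75.0000
-10.0000·x − 5.0000·y = k_1−k_2 = -105.0000
-20.0000·x + 5.0000·y = k_1−k_3 = -165.0000
0.0000·x − 5.0000·y = k_1−k_4 = -15.0000
solve first two rows → x=9.0000, y=3.0000
check cable 4: ‖A_4−P‖² = 85.0000 ≈ L_4² = 85.0000 ✓

(9.0000, 3.0000)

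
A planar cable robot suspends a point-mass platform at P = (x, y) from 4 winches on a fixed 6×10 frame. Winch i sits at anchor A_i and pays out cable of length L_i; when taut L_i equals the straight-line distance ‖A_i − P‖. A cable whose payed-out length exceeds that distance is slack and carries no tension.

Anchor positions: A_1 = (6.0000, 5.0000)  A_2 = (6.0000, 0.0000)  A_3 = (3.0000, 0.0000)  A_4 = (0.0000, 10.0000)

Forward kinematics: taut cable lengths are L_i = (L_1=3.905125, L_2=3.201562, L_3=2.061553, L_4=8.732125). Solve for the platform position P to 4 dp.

(3.5000, 2.0000)

each cable: (A_i−P)·(A_i−P) = L_i²; let q_i = ‖A_i‖²−L_i²
q_1 = 36.0000+25.0000−15.2500 = 45.7500
row 1: 0.0000x + 10.0000y = 20.0000  (q_2=25.7500)
row 2: 6.0000x + 10.0000y = 41.0000  (q_3=4.7500)
row 3: 12.0000x − 10.0000y = 22.0000  (q_4=23.7500)
Cramer on rows 1–2 → x = 3.5000, y = 2.0000
check cable 4: ‖A_4−P‖² = 76.2500 ≈ L_4² = 76.2500 ✓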